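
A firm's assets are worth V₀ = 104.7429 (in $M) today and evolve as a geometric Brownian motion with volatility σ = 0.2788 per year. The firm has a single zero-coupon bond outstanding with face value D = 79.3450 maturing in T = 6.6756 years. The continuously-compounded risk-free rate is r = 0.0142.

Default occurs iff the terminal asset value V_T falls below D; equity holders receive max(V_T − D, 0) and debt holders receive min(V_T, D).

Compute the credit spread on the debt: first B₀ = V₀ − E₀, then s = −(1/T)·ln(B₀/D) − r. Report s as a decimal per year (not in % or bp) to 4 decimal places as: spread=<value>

Equity is a call on the firm's assets struck at D = 79.3450:
d₁ = [ln(V₀/D) + (r + σ²/2)T] / (σ√T)
   = [ln(104.7429/79.3450) + (0.0142 + 0.5·0.2788²)·6.6756] / (0.2788·√6.6756)
   = [0.277703 + 0.354239] / 0.720341 = 0.877282
d₂ = d₁ − σ√T = 0.877282 − 0.720341 = 0.156942
N(d₁) = 0.809833,  N(d₂) = 0.562355,  e^(−rT) = 0.909561
E₀ = V₀·N(d₁) − D·e^(−rT)·N(d₂)
   = 104.7429·0.809833 − 79.3450·0.909561·0.562355 = 44.239671
B₀ = V₀ − E₀ = 104.7429 − 44.239671 = 60.503229
spread = −(1/T)·ln(B₀/D) − r = −(1/6.6756)·ln(60.503229/79.3450) − 0.0142 = 0.02641188

spread=0.0264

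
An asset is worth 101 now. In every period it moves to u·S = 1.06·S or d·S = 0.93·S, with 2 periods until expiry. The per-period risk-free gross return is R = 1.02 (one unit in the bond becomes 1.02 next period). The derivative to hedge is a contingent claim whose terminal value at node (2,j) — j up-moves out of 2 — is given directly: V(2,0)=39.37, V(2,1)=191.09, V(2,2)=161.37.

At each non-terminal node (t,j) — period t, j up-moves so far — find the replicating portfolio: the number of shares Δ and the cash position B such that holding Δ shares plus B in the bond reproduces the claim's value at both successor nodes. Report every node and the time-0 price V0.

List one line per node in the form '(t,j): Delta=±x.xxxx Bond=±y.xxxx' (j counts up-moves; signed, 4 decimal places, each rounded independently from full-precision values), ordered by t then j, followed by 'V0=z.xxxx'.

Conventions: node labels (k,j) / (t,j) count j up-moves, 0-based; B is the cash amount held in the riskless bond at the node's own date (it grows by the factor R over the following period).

Under the risk-neutral measure, an up-move has probability p* = (R−d)/(u−d) = 0.6923 and values discount at R = 1.02.
Payoffs at expiry: V(2,0)=39.3700, V(2,1)=191.0900, V(2,2)=161.3700
(1,0): S=93.9300. Δ = (V_up−V_dn)/(S_up−S_dn) = (191.0900−39.3700)/(99.5658−87.3549) = 12.4250. V = [p*·191.0900 + (1−p*)·39.3700]/1.02 = 141.5754. B = V − Δ·S = -1025.5015.
(1,1): S=107.0600. Δ = (V_up−V_dn)/(S_up−S_dn) = (161.3700−191.0900)/(113.4836−99.5658) = -2.1354. V = [p*·161.3700 + (1−p*)·191.0900]/1.02 = 167.1712. B = V − Δ·S = 395.7866.
(0,0): S=101.0000. Δ = (V_up−V_dn)/(S_up−S_dn) = (167.1712−141.5754)/(107.0600−93.9300) = 1.9494. V = [p*·167.1712 + (1−p*)·141.5754]/1.02 = 156.1721. B = V − Δ·S = -40.7185.
Check: Δ(0,0)·S0 + B(0,0) = 156.1721 = V0.

(0,0): Delta=1.9494 Bond=-40.7185
(1,0): Delta=12.4250 Bond=-1025.5015
(1,1): Delta=-2.1354 Bond=395.7866
V0=156.1721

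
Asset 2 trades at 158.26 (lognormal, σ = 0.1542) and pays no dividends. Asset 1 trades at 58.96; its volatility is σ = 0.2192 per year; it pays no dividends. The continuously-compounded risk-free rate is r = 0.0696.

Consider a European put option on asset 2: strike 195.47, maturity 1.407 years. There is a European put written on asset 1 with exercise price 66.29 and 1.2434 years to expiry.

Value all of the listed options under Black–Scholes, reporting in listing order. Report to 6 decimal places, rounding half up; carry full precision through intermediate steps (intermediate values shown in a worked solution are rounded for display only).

[asset 2 put K=195.47]
σ√T = 0.1542·√1.407 = 0.182907
d₁ = (ln(S/K) + (r+σ²/2)T) / (σ√T) = (ln(158.26/195.47) + (0.0696+0.1542²/2)·1.407) / 0.182907 = (-0.211168 + 0.114655) / 0.182907 = -0.527660
d₂ = d₁ − σ√T = -0.527660 − 0.182907 = -0.710567
e^{−rT} = 0.906715
N(−d₁) = 0.701132,  N(−d₂) = 0.761324
price = K·e^{−rT}·N(−d₂) − S·N(−d₁) = 134.933644 − 110.961186 = 23.972458
[asset 1 put K=66.29]
σ√T = 0.2192·√1.2434 = 0.244425
d₁ = (ln(S/K) + (r+σ²/2)T) / (σ√T) = (ln(58.96/66.29) + (0.0696+0.2192²/2)·1.2434) / 0.244425 = (-0.117180 + 0.116412) / 0.244425 = -0.003139
d₂ = d₁ − σ√T = -0.003139 − 0.244425 = -0.247565
e^{−rT} = 0.917098
N(−d₁) = 0.501252,  N(−d₂) = 0.597764
price = K·e^{−rT}·N(−d₂) − S·N(−d₁) = 36.340750 − 29.553842 = 6.786908

price(asset 2 put K=195.47) = 23.972458
price(asset 1 put K=66.29) = 6.786908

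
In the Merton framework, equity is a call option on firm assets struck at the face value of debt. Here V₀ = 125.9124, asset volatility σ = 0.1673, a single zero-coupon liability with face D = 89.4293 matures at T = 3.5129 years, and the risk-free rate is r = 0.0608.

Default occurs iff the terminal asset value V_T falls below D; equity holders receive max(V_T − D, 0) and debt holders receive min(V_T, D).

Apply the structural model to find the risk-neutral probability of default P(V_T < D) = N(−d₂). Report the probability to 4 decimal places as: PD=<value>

PD=0.0531

Equity is a call on the firm's assets struck at D = 89.4293:
d₁ = [ln(V₀/D) + (r + σ²/2)T] / (σ√T)
   = [ln(125.9124/89.4293) + (0.0608 + 0.5·0.1673²)·3.5129] / (0.1673·√3.5129)
   = [0.342138 + 0.262746] / 0.313566 = 1.929050
d₂ = d₁ − σ√T = 1.929050 − 0.313566 = 1.615484
risk-neutral PD = N(−d₂) = N(-1.615484) = 0.053103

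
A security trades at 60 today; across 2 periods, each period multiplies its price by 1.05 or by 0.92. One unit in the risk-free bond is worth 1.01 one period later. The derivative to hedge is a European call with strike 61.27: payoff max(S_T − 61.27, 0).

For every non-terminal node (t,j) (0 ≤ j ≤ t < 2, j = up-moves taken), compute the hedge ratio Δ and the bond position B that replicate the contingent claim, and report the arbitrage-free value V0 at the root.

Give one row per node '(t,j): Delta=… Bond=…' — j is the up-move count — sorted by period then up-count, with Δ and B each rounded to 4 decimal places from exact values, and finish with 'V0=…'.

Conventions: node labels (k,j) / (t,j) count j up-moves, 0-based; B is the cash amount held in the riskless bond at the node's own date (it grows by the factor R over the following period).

(0,0): Delta=0.4288 Bond=-23.4380
(1,0): Delta=0.0000 Bond=0.0000
(1,1): Delta=0.5958 Bond=-34.1935
V0=2.2928

No-arbitrage ⇒ martingale measure with p* = (R−d)/(u−d) = 0.6923.
Expiry values: V(2,0)=0.0000, V(2,1)=0.0000, V(2,2)=4.8800
Node (1,0) S=55.2000: V=(p*·0.0000+(1−p*)·0.0000)/1.01=0.0000; Δ=(0.0000−0.0000)/(57.9600−50.7840)=0.0000; B=V−Δ·S=0.0000
Node (1,1) S=63.0000: V=(p*·4.8800+(1−p*)·0.0000)/1.01=3.3450; Δ=(4.8800−0.0000)/(66.1500−57.9600)=0.5958; B=V−Δ·S=-34.1935
Node (0,0) S=60.0000: V=(p*·3.3450+(1−p*)·0.0000)/1.01=2.2928; Δ=(3.3450−0.0000)/(63.0000−55.2000)=0.4288; B=V−Δ·S=-23.4380
Verification: the root portfolio costs Δ(0,0)·S0 + B(0,0) = 2.2928, matching V0.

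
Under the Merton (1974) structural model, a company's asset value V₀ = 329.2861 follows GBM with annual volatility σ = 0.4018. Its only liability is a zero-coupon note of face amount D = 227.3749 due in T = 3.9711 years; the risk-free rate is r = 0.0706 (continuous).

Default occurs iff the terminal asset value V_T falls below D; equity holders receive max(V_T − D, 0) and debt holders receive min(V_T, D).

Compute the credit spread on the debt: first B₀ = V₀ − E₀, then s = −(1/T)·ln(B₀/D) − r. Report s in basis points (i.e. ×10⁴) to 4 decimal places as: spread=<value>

Work the structural quantities from V₀ = 329.2861 against face 227.3749:
d₁ = [ln(V₀/D) + (r + σ²/2)T] / (σ√T)
   = [ln(329.2861/227.3749) + (0.0706 + 0.5·0.4018²)·3.9711] / (0.4018·√3.9711)
   = [0.370327 + 0.600913] / 0.800692 = 1.213001
d₂ = d₁ − σ√T = 1.213001 − 0.800692 = 0.412310
N(d₁) = 0.887435,  N(d₂) = 0.659944,  e^(−rT) = 0.755512
E₀ = V₀·N(d₁) − D·e^(−rT)·N(d₂)
   = 329.2861·0.887435 − 227.3749·0.755512·0.659944 = 178.852046
B₀ = V₀ − E₀ = 329.2861 − 178.852046 = 150.434054
spread = −(1/T)·ln(B₀/D) − r = −(1/3.9711)·ln(150.434054/227.3749) − 0.0706 = 0.03342039
in basis points: 0.03342039 × 10⁴ = 334.2039 bp

spread=334.2039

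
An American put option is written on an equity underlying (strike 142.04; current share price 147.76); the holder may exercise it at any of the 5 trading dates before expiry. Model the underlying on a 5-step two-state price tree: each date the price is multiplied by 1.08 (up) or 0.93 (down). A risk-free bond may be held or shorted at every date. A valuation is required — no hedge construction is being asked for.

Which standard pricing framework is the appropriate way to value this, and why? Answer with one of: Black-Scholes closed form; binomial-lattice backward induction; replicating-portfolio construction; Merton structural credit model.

Key observation: early exercise of the strike-142.04 put must be checked at each of the 5 dates (spot 147.76), which forces a node-by-node comparison of intrinsic and continuation value backward from expiry.

framework: binomial-lattice backward induction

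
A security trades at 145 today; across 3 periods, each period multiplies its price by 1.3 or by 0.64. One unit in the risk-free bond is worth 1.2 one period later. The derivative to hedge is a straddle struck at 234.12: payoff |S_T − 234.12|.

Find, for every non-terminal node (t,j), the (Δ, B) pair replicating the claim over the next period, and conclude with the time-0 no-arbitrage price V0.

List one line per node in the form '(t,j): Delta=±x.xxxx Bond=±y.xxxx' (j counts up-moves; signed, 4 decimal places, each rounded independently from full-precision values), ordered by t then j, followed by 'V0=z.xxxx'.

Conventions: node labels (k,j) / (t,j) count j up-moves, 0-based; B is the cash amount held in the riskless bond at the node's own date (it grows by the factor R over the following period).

(0,0): Delta=-0.1177 Bond=67.2547
(1,0): Delta=-1.0000 Bond=162.5833
(1,1): Delta=-0.0401 Bond=66.0846
(2,0): Delta=-1.0000 Bond=195.1000
(2,1): Delta=-1.0000 Bond=195.1000
(2,2): Delta=0.0443 Bond=58.6232
V0=50.1886

Arbitrage-free pricing uses the up-move probability p* = (R−d)/(u−d) = 0.8485, discounting each step at R = 1.2.
Payoffs at expiry: V(3,0)=196.1091, V(3,1)=156.9104, V(3,2)=77.2880, V(3,3)=84.4450
(2,0): S=59.3920. Δ = (V_up−V_dn)/(S_up−S_dn) = (156.9104−196.1091)/(77.2096−38.0109) = -1.0000. V = [p*·156.9104 + (1−p*)·196.1091]/1.2 = 135.7080. B = V − Δ·S = 195.1000.
(2,1): S=120.6400. Δ = (V_up−V_dn)/(S_up−S_dn) = (77.2880−156.9104)/(156.8320−77.2096) = -1.0000. V = [p*·77.2880 + (1−p*)·156.9104]/1.2 = 74.4600. B = V − Δ·S = 195.1000.
(2,2): S=245.0500. Δ = (V_up−V_dn)/(S_up−S_dn) = (84.4450−77.2880)/(318.5650−156.8320) = 0.0443. V = [p*·84.4450 + (1−p*)·77.2880]/1.2 = 69.4672. B = V − Δ·S = 58.6232.
(1,0): S=92.8000. Δ = (V_up−V_dn)/(S_up−S_dn) = (74.4600−135.7080)/(120.6400−59.3920) = -1.0000. V = [p*·74.4600 + (1−p*)·135.7080]/1.2 = 69.7833. B = V − Δ·S = 162.5833.
(1,1): S=188.5000. Δ = (V_up−V_dn)/(S_up−S_dn) = (69.4672−74.4600)/(245.0500−120.6400) = -0.0401. V = [p*·69.4672 + (1−p*)·74.4600]/1.2 = 58.5197. B = V − Δ·S = 66.0846.
(0,0): S=145.0000. Δ = (V_up−V_dn)/(S_up−S_dn) = (58.5197−69.7833)/(188.5000−92.8000) = -0.1177. V = [p*·58.5197 + (1−p*)·69.7833]/1.2 = 50.1886. B = V − Δ·S = 67.2547.
Sanity check at the root: Δ(0,0)·S0 + B(0,0) reproduces V0 = 50.1886.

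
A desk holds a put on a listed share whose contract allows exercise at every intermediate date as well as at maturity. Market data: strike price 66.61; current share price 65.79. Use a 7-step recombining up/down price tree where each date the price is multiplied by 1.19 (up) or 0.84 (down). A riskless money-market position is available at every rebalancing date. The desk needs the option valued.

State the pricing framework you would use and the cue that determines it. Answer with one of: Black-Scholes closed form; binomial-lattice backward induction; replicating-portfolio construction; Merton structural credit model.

Key observation: early exercise of the strike-66.61 put must be checked at each of the 7 dates (spot 65.79), which forces a node-by-node comparison of intrinsic and continuation value backward from expiry.

framework: binomial-lattice backward induction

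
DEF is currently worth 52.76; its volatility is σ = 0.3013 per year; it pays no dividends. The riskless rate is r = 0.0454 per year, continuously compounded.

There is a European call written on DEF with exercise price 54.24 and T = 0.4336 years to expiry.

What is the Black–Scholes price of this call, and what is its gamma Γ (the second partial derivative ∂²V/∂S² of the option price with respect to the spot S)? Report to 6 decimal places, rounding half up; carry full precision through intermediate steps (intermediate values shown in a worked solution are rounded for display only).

price = 3.977867
Γ = 0.038046

σ√T = 0.3013·√0.4336 = 0.198401
d₁ = (ln(S/K) + (r+σ²/2)T) / (σ√T) = (ln(52.76/54.24) + (0.0454+0.3013²/2)·0.4336) / 0.198401 = (-0.027665 + 0.039367) / 0.198401 = 0.058980
d₂ = d₁ − σ√T = 0.058980 − 0.198401 = -0.139421
e^{−rT} = 0.980507
N(d₁) = 0.523516,  N(d₂) = 0.444559
Call price V = S·N(d₁) − K·e^{−rT}·N(d₂) = 27.620693 − 23.642826 = 3.977867
φ(d₁) = (1/√(2π))·e^{−d₁²/2} = 0.398249
Γ = φ(d₁) / (S·σ·√T) = 0.038046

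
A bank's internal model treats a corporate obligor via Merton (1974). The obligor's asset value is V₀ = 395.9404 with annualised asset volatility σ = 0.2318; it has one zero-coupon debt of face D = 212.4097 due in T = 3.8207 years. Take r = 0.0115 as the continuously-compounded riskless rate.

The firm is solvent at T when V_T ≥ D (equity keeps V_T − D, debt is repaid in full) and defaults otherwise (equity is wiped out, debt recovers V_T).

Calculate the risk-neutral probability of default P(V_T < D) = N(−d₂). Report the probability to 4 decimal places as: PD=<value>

PD=0.1066

Apply the equity-as-call identities (strike 212.4097, horizon 3.8207 years):
d₁ = [ln(V₀/D) + (r + σ²/2)T] / (σ√T)
   = [ln(395.9404/212.4097) + (0.0115 + 0.5·0.2318²)·3.8207] / (0.2318·√3.8207)
   = [0.622747 + 0.146584] / 0.453090 = 1.697962
d₂ = d₁ − σ√T = 1.697962 − 0.453090 = 1.244871
risk-neutral PD = N(−d₂) = N(-1.244871) = 0.106590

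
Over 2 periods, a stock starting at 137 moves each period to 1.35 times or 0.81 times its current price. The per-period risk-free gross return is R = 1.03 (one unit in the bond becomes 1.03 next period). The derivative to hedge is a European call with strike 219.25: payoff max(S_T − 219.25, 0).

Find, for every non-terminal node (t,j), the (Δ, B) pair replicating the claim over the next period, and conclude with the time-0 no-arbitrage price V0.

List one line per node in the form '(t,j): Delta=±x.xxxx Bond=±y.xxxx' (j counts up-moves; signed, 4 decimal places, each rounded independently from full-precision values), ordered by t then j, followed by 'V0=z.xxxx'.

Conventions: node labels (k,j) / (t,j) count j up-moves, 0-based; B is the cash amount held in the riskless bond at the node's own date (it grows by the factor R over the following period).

(0,0): Delta=0.1627 Bond=-17.5301
(1,0): Delta=0.0000 Bond=0.0000
(1,1): Delta=0.3047 Bond=-44.3192
V0=4.7613

The replicating-portfolio and risk-neutral prices coincide; use p* = (1.03−0.81)/(1.35−0.81) = 0.4074 for the latter.
Payoffs at expiry: V(2,0)=0.0000, V(2,1)=0.0000, V(2,2)=30.4325
Node (1,0) S=110.9700: V=(p*·0.0000+(1−p*)·0.0000)/1.03=0.0000; Δ=(0.0000−0.0000)/(149.8095−89.8857)=0.0000; B=V−Δ·S=0.0000
Node (1,1) S=184.9500: V=(p*·30.4325+(1−p*)·0.0000)/1.03=12.0373; Δ=(30.4325−0.0000)/(249.6825−149.8095)=0.3047; B=V−Δ·S=-44.3192
Node (0,0) S=137.0000: V=(p*·12.0373+(1−p*)·0.0000)/1.03=4.7613; Δ=(12.0373−0.0000)/(184.9500−110.9700)=0.1627; B=V−Δ·S=-17.5301
As a check, the time-0 holding Δ(0,0)·S0 + B(0,0) comes to 4.7613 — exactly V0.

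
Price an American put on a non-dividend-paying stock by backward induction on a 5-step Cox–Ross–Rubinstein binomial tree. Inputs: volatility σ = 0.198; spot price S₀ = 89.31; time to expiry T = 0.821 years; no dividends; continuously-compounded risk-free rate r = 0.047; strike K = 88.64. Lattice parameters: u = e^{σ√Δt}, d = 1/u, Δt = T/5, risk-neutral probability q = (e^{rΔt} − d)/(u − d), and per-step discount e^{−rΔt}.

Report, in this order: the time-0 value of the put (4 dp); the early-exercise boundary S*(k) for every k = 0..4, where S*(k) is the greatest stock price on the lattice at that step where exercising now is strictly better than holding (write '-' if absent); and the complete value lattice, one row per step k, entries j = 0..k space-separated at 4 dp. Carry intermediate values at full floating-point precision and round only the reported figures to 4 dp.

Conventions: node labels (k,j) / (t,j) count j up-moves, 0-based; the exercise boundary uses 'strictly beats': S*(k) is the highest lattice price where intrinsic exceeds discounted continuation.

price = 4.9840
boundary = - - 76.0695 70.2047 76.0695
tree:
4.9840
8.0782 2.2931
12.5705 4.1837 0.6379
18.4353 7.4106 1.3625 0.0000
23.8480 12.5705 2.9101 0.0000 0.0000
28.8434 18.4353 6.2157 0.0000 0.0000 0.0000

params: Δt=0.16420 u=1.08354 d=0.92290 q=0.52818 e^(-rΔt)=0.99231
t_5 payoffs: 28.8434 18.4353 6.2157 0.0000 0.0000 0.0000
t_4: node(4,0) S=64.7920 payoff=23.8480 vs cont=23.1665 → 23.8480 [stop]  node(4,1) S=76.0695 payoff=12.5705 vs cont=11.8890 → 12.5705 [stop]  node(4,2) S=89.3100 payoff=0.0000 vs cont=2.9101 → 2.9101 [wait]  node(4,3) S=104.8551 payoff=0.0000 vs cont=0.0000 → 0.0000 [wait]  node(4,4) S=123.1058 payoff=0.0000 vs cont=0.0000 → 0.0000 [wait]  ⇒ S*(4)=76.0695
t_3: node(3,0) S=70.2047 payoff=18.4353 vs cont=17.7539 → 18.4353 [stop]  node(3,1) S=82.4243 payoff=6.2157 vs cont=7.4106 → 7.4106 [wait]  node(3,2) S=96.7709 payoff=0.0000 vs cont=1.3625 → 1.3625 [wait]  node(3,3) S=113.6146 payoff=0.0000 vs cont=0.0000 → 0.0000 [wait]  ⇒ S*(3)=70.2047
t_2: node(2,0) S=76.0695 payoff=12.5705 vs cont=12.5153 → 12.5705 [stop]  node(2,1) S=89.3100 payoff=0.0000 vs cont=4.1837 → 4.1837 [wait]  node(2,2) S=104.8551 payoff=0.0000 vs cont=0.6379 → 0.6379 [wait]  ⇒ S*(2)=76.0695
t_1: node(1,0) S=82.4243 payoff=6.2157 vs cont=8.0782 → 8.0782 [wait]  node(1,1) S=96.7709 payoff=0.0000 vs cont=2.2931 → 2.2931 [wait]  ⇒ S*(1)=-
t_0: node(0,0) S=89.3100 payoff=0.0000 vs cont=4.9840 → 4.9840 [wait]  ⇒ S*(0)=-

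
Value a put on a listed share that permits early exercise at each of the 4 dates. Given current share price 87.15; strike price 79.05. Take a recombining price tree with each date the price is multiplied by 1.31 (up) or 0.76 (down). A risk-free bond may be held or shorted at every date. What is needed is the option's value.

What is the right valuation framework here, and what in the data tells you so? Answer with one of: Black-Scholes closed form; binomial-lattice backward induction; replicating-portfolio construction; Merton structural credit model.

Key observation: with exercise allowed before expiry on a discrete up/down model (4 steps from spot 87.15), the strike-79.05 put's value must be rolled back through the tree testing early exercise at each node.

framework: binomial-lattice backward induction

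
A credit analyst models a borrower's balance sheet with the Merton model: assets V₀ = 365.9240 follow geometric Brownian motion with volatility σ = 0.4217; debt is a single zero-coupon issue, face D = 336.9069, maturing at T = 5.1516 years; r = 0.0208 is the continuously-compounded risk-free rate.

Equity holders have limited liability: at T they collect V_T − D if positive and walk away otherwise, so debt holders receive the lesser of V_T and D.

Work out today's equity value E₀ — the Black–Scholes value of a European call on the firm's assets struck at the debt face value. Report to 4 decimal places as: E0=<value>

Work the structural quantities from V₀ = 365.9240 against face 336.9069:
d₁ = [ln(V₀/D) + (r + σ²/2)T] / (σ√T)
   = [ln(365.9240/336.9069) + (0.0208 + 0.5·0.4217²)·5.1516] / (0.4217·√5.1516)
   = [0.082619 + 0.565210] / 0.957138 = 0.676840
d₂ = d₁ − σ√T = 0.676840 − 0.957138 = -0.280299
N(d₁) = 0.750746,  N(d₂) = 0.389624,  e^(−rT) = 0.898388
E₀ = V₀·N(d₁) − D·e^(−rT)·N(d₂)
   = 365.9240·0.750746 − 336.9069·0.898388·0.389624 = 156.787265

E0=156.7873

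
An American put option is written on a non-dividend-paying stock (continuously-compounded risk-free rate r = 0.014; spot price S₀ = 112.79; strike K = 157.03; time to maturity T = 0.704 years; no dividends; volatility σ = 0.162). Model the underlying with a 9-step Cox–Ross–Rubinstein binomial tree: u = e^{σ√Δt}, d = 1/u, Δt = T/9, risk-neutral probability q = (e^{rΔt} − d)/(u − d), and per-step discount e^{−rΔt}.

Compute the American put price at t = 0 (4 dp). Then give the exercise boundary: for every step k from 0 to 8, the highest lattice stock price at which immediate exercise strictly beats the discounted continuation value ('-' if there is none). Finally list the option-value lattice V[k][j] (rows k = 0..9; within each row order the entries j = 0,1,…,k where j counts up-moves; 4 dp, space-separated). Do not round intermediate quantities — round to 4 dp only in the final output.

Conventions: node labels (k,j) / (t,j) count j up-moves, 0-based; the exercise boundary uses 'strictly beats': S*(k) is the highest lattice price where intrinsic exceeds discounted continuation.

price = 44.2400
boundary = 112.7900 118.0179 123.4881 129.2119 123.4881 129.2119 135.2009 141.4676 148.0247
tree:
44.2400
49.2363 39.0121
54.0113 44.2400 33.5419
58.5748 49.2363 39.0121 27.8181
62.9361 54.0113 44.2400 33.5419 21.8889
67.1042 58.5748 49.2363 39.0121 27.8181 16.0256
71.0877 62.9361 54.0113 44.2400 33.5419 21.8291 10.2748
74.8947 67.1042 58.5748 49.2363 39.0121 27.8181 15.5624 5.0258
78.5331 71.0877 62.9361 54.0113 44.2400 33.5419 21.8291 9.0053 1.0693
82.0103 74.8947 67.1042 58.5748 49.2363 39.0121 27.8181 15.5624 2.1443 0.0000

Δt=0.07822  u=1.04635  d=0.95570  q=0.50076  discount=0.99891
step 9 (expiry): payoffs max(K−S,0) = 82.0103 74.8947 67.1042 58.5748 49.2363 39.0121 27.8181 15.5624 2.1443 0.0000
step 8: (k=8,j=0): S=78.4969, K−S=78.5331, hold=78.3612 ⇒ V=78.5331 exercise | (k=8,j=1): S=85.9423, K−S=71.0877, hold=70.9158 ⇒ V=71.0877 exercise | (k=8,j=2): S=94.0939, K−S=62.9361, hold=62.7642 ⇒ V=62.9361 exercise | (k=8,j=3): S=103.0187, K−S=54.0113, hold=53.8394 ⇒ V=54.0113 exercise | (k=8,j=4): S=112.7900, K−S=44.2400, hold=44.0681 ⇒ V=44.2400 exercise | (k=8,j=5): S=123.4881, K−S=33.5419, hold=33.3700 ⇒ V=33.5419 exercise | (k=8,j=6): S=135.2009, K−S=21.8291, hold=21.6572 ⇒ V=21.8291 exercise | (k=8,j=7): S=148.0247, K−S=9.0053, hold=8.8335 ⇒ V=9.0053 exercise | (k=8,j=8): S=162.0648, K−S=0.0000, hold=1.0693 ⇒ V=1.0693 continue  boundary S*=148.0247
step 7: (k=7,j=0): S=82.1353, K−S=74.8947, hold=74.7228 ⇒ V=74.8947 exercise | (k=7,j=1): S=89.9258, K−S=67.1042, hold=66.9323 ⇒ V=67.1042 exercise | (k=7,j=2): S=98.4552, K−S=58.5748, hold=58.4029 ⇒ V=58.5748 exercise | (k=7,j=3): S=107.7937, K−S=49.2363, hold=49.0644 ⇒ V=49.2363 exercise | (k=7,j=4): S=118.0179, K−S=39.0121, hold=38.8402 ⇒ V=39.0121 exercise | (k=7,j=5): S=129.2119, K−S=27.8181, hold=27.6463 ⇒ V=27.8181 exercise | (k=7,j=6): S=141.4676, K−S=15.5624, hold=15.3906 ⇒ V=15.5624 exercise | (k=7,j=7): S=154.8857, K−S=2.1443, hold=5.0258 ⇒ V=5.0258 continue  boundary S*=141.4676
step 6: (k=6,j=0): S=85.9423, K−S=71.0877, hold=70.9158 ⇒ V=71.0877 exercise | (k=6,j=1): S=94.0939, K−S=62.9361, hold=62.7642 ⇒ V=62.9361 exercise | (k=6,j=2): S=103.0187, K−S=54.0113, hold=53.8394 ⇒ V=54.0113 exercise | (k=6,j=3): S=112.7900, K−S=44.2400, hold=44.0681 ⇒ V=44.2400 exercise | (k=6,j=4): S=123.4881, K−S=33.5419, hold=33.3700 ⇒ V=33.5419 exercise | (k=6,j=5): S=135.2009, K−S=21.8291, hold=21.6572 ⇒ V=21.8291 exercise | (k=6,j=6): S=148.0247, K−S=9.0053, hold=10.2748 ⇒ V=10.2748 continue  boundary S*=135.2009
step 5: (k=5,j=0): S=89.9258, K−S=67.1042, hold=66.9323 ⇒ V=67.1042 exercise | (k=5,j=1): S=98.4552, K−S=58.5748, hold=58.4029 ⇒ V=58.5748 exercise | (k=5,j=2): S=107.7937, K−S=49.2363, hold=49.0644 ⇒ V=49.2363 exercise | (k=5,j=3): S=118.0179, K−S=39.0121, hold=38.8402 ⇒ V=39.0121 exercise | (k=5,j=4): S=129.2119, K−S=27.8181, hold=27.6463 ⇒ V=27.8181 exercise | (k=5,j=5): S=141.4676, K−S=15.5624, hold=16.0256 ⇒ V=16.0256 continue  boundary S*=129.2119
step 4: (k=4,j=0): S=94.0939, K−S=62.9361, hold=62.7642 ⇒ V=62.9361 exercise | (k=4,j=1): S=103.0187, K−S=54.0113, hold=53.8394 ⇒ V=54.0113 exercise | (k=4,j=2): S=112.7900, K−S=44.2400, hold=44.0681 ⇒ V=44.2400 exercise | (k=4,j=3): S=123.4881, K−S=33.5419, hold=33.3700 ⇒ V=33.5419 exercise | (k=4,j=4): S=135.2009, K−S=21.8291, hold=21.8889 ⇒ V=21.8889 continue  boundary S*=123.4881
step 3: (k=3,j=0): S=98.4552, K−S=58.5748, hold=58.4029 ⇒ V=58.5748 exercise | (k=3,j=1): S=107.7937, K−S=49.2363, hold=49.0644 ⇒ V=49.2363 exercise | (k=3,j=2): S=118.0179, K−S=39.0121, hold=38.8402 ⇒ V=39.0121 exercise | (k=3,j=3): S=129.2119, K−S=27.8181, hold=27.6762 ⇒ V=27.8181 exercise  boundary S*=129.2119
step 2: (k=2,j=0): S=103.0187, K−S=54.0113, hold=53.8394 ⇒ V=54.0113 exercise | (k=2,j=1): S=112.7900, K−S=44.2400, hold=44.0681 ⇒ V=44.2400 exercise | (k=2,j=2): S=123.4881, K−S=33.5419, hold=33.3700 ⇒ V=33.5419 exercise  boundary S*=123.4881
step 1: (k=1,j=0): S=107.7937, K−S=49.2363, hold=49.0644 ⇒ V=49.2363 exercise | (k=1,j=1): S=118.0179, K−S=39.0121, hold=38.8402 ⇒ V=39.0121 exercise  boundary S*=118.0179
step 0: (k=0,j=0): S=112.7900, K−S=44.2400, hold=44.0681 ⇒ V=44.2400 exercise  boundary S*=112.7900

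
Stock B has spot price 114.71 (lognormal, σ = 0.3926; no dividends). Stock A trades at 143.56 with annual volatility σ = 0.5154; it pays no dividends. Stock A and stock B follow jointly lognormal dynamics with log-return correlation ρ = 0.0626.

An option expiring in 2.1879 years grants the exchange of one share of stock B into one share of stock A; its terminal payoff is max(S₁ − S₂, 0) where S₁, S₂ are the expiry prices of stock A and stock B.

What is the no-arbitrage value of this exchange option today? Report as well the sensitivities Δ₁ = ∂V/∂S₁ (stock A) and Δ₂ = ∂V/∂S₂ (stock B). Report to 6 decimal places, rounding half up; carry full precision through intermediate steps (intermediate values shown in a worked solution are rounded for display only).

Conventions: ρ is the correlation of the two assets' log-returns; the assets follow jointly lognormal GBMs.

σ_eff = √(σ₁² + σ₂² − 2ρσ₁σ₂) = √(0.5154² + 0.3926² − 2·0.0626·0.5154·0.3926) = 0.628043
d₁ = (ln(S₁/S₂) + (q₂ − q₁ + σ_eff²/2)T) / (σ_eff√T) = (ln(143.56/114.71) + (0.0 − 0.0 + 0.197219)·2.1879) / 0.928973 = 0.705985
d₂ = d₁ − σ_eff√T = 0.705985 − 0.928973 = -0.222988
N(d₁) = 0.759901,  N(d₂) = 0.411772
V = S₁·e^{−q₁T}·N(d₁) − S₂·e^{−q₂T}·N(d₂) = 109.091442 − 47.234419 = 61.857023
Key observation: pricing in stock B-units makes this a unit-strike call on the ratio S₁/S₂ — the risk-free rate cancels and cannot affect the value.
Δ₁ = e^{−q₁T}·N(d₁) = 0.759901;  Δ₂ = −e^{−q₂T}·N(d₂) = -0.411772

exchange price = 61.857023
Δ1 = 0.759901
Δ2 = -0.411772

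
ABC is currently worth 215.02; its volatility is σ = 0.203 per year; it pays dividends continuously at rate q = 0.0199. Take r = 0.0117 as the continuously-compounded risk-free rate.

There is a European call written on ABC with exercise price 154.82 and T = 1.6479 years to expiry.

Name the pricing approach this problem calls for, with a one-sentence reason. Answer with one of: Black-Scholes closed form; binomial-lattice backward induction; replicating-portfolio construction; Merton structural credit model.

framework: Black-Scholes closed form

Key observation: the strike-154.82 call on ABC is European-exercise on a continuously-modelled lognormal underlying, so its value is a single closed-form evaluation.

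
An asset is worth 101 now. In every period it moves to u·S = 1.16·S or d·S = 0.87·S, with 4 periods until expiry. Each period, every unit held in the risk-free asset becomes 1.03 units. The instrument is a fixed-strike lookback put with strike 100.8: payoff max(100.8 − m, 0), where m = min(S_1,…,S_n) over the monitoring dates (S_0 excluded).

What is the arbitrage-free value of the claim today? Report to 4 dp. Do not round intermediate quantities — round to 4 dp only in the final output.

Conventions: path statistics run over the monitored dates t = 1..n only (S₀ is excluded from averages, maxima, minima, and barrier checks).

price = 10.4715

Set p* = 0.5517 (from d < R < u); the path-dependent value is the discounted p*-expectation over all price paths.
Enumerate all 2^4 = 16 price paths (U = up ×1.16, D = down ×0.87); each path with k up-moves has probability p*^k·(1−p*)^(4−k).
DDDD: m=57.8627, payoff=42.9373, prob=0.040381
UDDD: m=77.1502, payoff=23.6498, prob=0.049700
DUDD: m=77.1502, payoff=23.6498, prob=0.049700
UUDD: m=102.8669, payoff=0.0000, prob=0.061169
DDUD: m=76.4469, payoff=24.3531, prob=0.049700
UDUD: m=101.9292, payoff=0.0000, prob=0.061169
DUUD: m=87.8700, payoff=12.9300, prob=0.061169
UUUD: m=117.1600, payoff=0.0000, prob=0.075285
DDDU: m=66.5088, payoff=34.2912, prob=0.049700
UDDU: m=88.6784, payoff=12.1216, prob=0.061169
DUDU: m=87.8700, payoff=12.9300, prob=0.061169
UUDU: m=117.1600, payoff=0.0000, prob=0.075285
DDUU: m=76.4469, payoff=24.3531, prob=0.061169
UDUU: m=101.9292, payoff=0.0000, prob=0.075285
DUUU: m=87.8700, payoff=12.9300, prob=0.075285
UUUU: m=117.1600, payoff=0.0000, prob=0.092659
Price = Σ prob·payoff / R^4 = 11.785722 / 1.125509 = 10.4715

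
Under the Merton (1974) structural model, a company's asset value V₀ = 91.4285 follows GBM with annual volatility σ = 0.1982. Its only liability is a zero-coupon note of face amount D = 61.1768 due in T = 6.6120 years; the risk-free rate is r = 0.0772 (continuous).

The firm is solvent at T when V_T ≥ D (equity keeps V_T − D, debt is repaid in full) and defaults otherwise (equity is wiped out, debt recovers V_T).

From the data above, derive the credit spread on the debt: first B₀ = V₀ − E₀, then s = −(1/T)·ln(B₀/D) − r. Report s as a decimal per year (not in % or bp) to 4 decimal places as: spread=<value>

spread=0.0017

Work the structural quantities from V₀ = 91.4285 against face 61.1768:
d₁ = [ln(V₀/D) + (r + σ²/2)T] / (σ√T)
   = [ln(91.4285/61.1768) + (0.0772 + 0.5·0.1982²)·6.6120] / (0.1982·√6.6120)
   = [0.401789 + 0.640317] / 0.509648 = 2.044758
d₂ = d₁ − σ√T = 2.044758 − 0.509648 = 1.535110
N(d₁) = 0.979561,  N(d₂) = 0.937622,  e^(−rT) = 0.600228
E₀ = V₀·N(d₁) − D·e^(−rT)·N(d₂)
   = 91.4285·0.979561 − 61.1768·0.600228·0.937622 = 55.130291
B₀ = V₀ − E₀ = 91.4285 − 55.130291 = 36.298209
spread = −(1/T)·ln(B₀/D) − r = −(1/6.6120)·ln(36.298209/61.1768) − 0.0772 = 0.00174731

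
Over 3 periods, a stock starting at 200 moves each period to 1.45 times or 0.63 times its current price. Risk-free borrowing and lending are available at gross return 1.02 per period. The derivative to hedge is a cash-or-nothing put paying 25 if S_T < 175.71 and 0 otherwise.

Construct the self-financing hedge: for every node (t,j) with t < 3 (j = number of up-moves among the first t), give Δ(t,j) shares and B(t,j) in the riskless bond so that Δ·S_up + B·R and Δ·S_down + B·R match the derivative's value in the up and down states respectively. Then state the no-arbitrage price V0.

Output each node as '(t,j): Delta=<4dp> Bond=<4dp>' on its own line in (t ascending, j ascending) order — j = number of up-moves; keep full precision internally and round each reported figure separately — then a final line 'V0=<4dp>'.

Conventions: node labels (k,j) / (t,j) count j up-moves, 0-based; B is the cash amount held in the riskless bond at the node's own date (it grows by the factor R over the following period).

Since d<R<u, set p* = (R−d)/(u−d) = 0.4756; price each node as the discounted p*-expectation of its children.
At maturity the claim pays: V(3,0)=25.0000, V(3,1)=25.0000, V(3,2)=0.0000, V(3,3)=0.0000
Node (2,0) S=79.3800: V=(p*·25.0000+(1−p*)·25.0000)/1.02=24.5098; Δ=(25.0000−25.0000)/(115.1010−50.0094)=0.0000; B=V−Δ·S=24.5098
Node (2,1) S=182.7000: V=(p*·0.0000+(1−p*)·25.0000)/1.02=12.8527; Δ=(0.0000−25.0000)/(264.9150−115.1010)=-0.1669; B=V−Δ·S=43.3405
Node (2,2) S=420.5000: V=(p*·0.0000+(1−p*)·0.0000)/1.02=0.0000; Δ=(0.0000−0.0000)/(609.7250−264.9150)=0.0000; B=V−Δ·S=0.0000
Node (1,0) S=126.0000: V=(p*·12.8527+(1−p*)·24.5098)/1.02=18.5937; Δ=(12.8527−24.5098)/(182.7000−79.3800)=-0.1128; B=V−Δ·S=32.8097
Node (1,1) S=290.0000: V=(p*·0.0000+(1−p*)·12.8527)/1.02=6.6077; Δ=(0.0000−12.8527)/(420.5000−182.7000)=-0.0540; B=V−Δ·S=22.2817
Node (0,0) S=200.0000: V=(p*·6.6077+(1−p*)·18.5937)/1.02=12.6402; Δ=(6.6077−18.5937)/(290.0000−126.0000)=-0.0731; B=V−Δ·S=27.2573
Check: Δ(0,0)·S0 + B(0,0) = 12.6402 = V0.

(0,0): Delta=-0.0731 Bond=27.2573
(1,0): Delta=-0.1128 Bond=32.8097
(1,1): Delta=-0.0540 Bond=22.2817
(2,0): Delta=0.0000 Bond=24.5098
(2,1): Delta=-0.1669 Bond=43.3405
(2,2): Delta=0.0000 Bond=0.0000
V0=12.6402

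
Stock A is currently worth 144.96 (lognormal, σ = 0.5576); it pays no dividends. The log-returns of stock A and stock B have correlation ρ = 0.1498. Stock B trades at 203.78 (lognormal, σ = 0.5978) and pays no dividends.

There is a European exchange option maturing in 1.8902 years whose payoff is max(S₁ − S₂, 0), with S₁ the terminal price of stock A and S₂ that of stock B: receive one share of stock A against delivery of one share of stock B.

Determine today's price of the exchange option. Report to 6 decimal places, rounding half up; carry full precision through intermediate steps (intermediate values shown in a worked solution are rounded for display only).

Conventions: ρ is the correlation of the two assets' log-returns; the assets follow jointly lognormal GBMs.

σ_eff = √(σ₁² + σ₂² − 2ρσ₁σ₂) = √(0.5576² + 0.5978² − 2·0.1498·0.5576·0.5978) = 0.753934
d₁ = (ln(S₁/S₂) + (q₂ − q₁ + σ_eff²/2)T) / (σ_eff√T) = (ln(144.96/203.78) + (0.0 − 0.0 + 0.284208)·1.8902) / 1.036542 = 0.189695
d₂ = d₁ − σ_eff√T = 0.189695 − 1.036542 = -0.846847
N(d₁) = 0.575226,  N(d₂) = 0.198540
V = S₁·e^{−q₁T}·N(d₁) − S₂·e^{−q₂T}·N(d₂) = 83.384745 − 40.458503 = 42.926242
Key observation: r never enters — measured in units of stock B, the claim is a call on S₁/S₂ struck at 1, so only the dividend yields and σ_eff matter.

exchange price = 42.926242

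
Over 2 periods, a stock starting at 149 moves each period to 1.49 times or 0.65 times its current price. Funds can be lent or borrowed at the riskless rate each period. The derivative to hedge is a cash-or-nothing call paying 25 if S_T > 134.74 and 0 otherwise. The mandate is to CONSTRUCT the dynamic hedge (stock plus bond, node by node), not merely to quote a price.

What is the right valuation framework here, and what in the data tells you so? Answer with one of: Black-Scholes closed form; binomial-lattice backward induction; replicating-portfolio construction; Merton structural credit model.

Key observation: the mandate to exhibit the hedge at every date and state singles out the replicating-portfolio construction on the 2-period tree with factors 1.49 and 0.65 from 149.

framework: replicating-portfolio construction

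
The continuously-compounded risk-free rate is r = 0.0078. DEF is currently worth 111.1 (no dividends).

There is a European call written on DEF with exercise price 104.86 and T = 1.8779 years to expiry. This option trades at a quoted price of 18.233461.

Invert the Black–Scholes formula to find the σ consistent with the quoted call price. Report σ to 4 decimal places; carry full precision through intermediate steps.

sigma = 0.2402

At σ = 0.2402 the Black–Scholes value reproduces the quote:
σ√T = 0.2402·√1.8779 = 0.329162
d₁ = (ln(S/K) + (r+σ²/2)T) / (σ√T) = (ln(111.1/104.86) + (0.0078+0.2402²/2)·1.8779) / 0.329162 = (0.057805 + 0.068821) / 0.329162 = 0.384692
d₂ = d₁ − σ√T = 0.384692 − 0.329162 = 0.055530
e^{−rT} = 0.985459
N(d₁) = 0.649767,  N(d₂) = 0.522142
V = S·N(d₁) − K·e^{−rT}·N(d₂) = 72.189139 − 53.955678 = 18.233461 (the quoted price), and the Black–Scholes price is strictly increasing in σ, so σ is unique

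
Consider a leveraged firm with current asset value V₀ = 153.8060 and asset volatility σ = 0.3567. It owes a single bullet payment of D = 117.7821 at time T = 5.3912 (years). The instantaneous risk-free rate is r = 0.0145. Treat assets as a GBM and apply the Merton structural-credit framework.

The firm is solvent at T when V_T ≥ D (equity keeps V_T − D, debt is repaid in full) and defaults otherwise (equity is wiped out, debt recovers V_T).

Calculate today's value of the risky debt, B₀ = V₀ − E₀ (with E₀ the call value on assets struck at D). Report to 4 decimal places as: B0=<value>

With assets at 153.8060 and a single debt payment of 117.7821 at 5.3912 years:
d₁ = [ln(V₀/D) + (r + σ²/2)T] / (σ√T)
   = [ln(153.8060/117.7821) + (0.0145 + 0.5·0.3567²)·5.3912] / (0.3567·√5.3912)
   = [0.266856 + 0.421147] / 0.828220 = 0.830700
d₂ = d₁ − σ√T = 0.830700 − 0.828220 = 0.002480
N(d₁) = 0.796928,  N(d₂) = 0.500989,  e^(−rT) = 0.924805
E₀ = V₀·N(d₁) − D·e^(−rT)·N(d₂)
   = 153.8060·0.796928 − 117.7821·0.924805·0.500989 = 68.001881
B₀ = V₀ − E₀ = 153.8060 − 68.001881 = 85.804119

B0=85.8041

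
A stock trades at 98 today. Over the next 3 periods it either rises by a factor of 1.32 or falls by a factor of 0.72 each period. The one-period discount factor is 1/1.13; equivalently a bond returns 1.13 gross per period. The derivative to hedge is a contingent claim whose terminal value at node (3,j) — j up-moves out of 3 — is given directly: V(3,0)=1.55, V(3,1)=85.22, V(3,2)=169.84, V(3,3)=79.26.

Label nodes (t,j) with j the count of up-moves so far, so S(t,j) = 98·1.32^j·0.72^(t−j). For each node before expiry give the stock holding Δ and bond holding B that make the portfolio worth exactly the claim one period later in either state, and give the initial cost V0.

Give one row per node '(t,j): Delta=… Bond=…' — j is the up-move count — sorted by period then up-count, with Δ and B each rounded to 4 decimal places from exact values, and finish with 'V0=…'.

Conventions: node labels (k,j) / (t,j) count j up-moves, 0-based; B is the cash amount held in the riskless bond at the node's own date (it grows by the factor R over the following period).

(0,0): Delta=0.0362 Bond=78.3724
(1,0): Delta=1.7625 Bond=-33.2512
(1,1): Delta=-0.4002 Bond=145.0103
(2,0): Delta=2.7449 Bond=-87.4814
(2,1): Delta=1.5142 Bond=-14.4460
(2,2): Delta=-0.8841 Bond=246.4920
V0=81.9175

The replicating-portfolio and risk-neutral prices coincide; use p* = (1.13−0.72)/(1.32−0.72) = 0.6833 for the latter.
Terminal payoffs: V(3,0)=1.5500, V(3,1)=85.2200, V(3,2)=169.8400, V(3,3)=79.2600
(2,0): S=50.8032. Δ = (V_up−V_dn)/(S_up−S_dn) = (85.2200−1.5500)/(67.0602−36.5783) = 2.7449. V = [p*·85.2200 + (1−p*)·1.5500]/1.13 = 51.9686. B = V − Δ·S = -87.4814.
(2,1): S=93.1392. Δ = (V_up−V_dn)/(S_up−S_dn) = (169.8400−85.2200)/(122.9437−67.0602) = 1.5142. V = [p*·169.8400 + (1−p*)·85.2200]/1.13 = 126.5873. B = V − Δ·S = -14.4460.
(2,2): S=170.7552. Δ = (V_up−V_dn)/(S_up−S_dn) = (79.2600−169.8400)/(225.3969−122.9437) = -0.8841. V = [p*·79.2600 + (1−p*)·169.8400]/1.13 = 95.5254. B = V − Δ·S = 246.4920.
(1,0): S=70.5600. Δ = (V_up−V_dn)/(S_up−S_dn) = (126.5873−51.9686)/(93.1392−50.8032) = 1.7625. V = [p*·126.5873 + (1−p*)·51.9686]/1.13 = 91.1133. B = V − Δ·S = -33.2512.
(1,1): S=129.3600. Δ = (V_up−V_dn)/(S_up−S_dn) = (95.5254−126.5873)/(170.7552−93.1392) = -0.4002. V = [p*·95.5254 + (1−p*)·126.5873]/1.13 = 93.2404. B = V − Δ·S = 145.0103.
(0,0): S=98.0000. Δ = (V_up−V_dn)/(S_up−S_dn) = (93.2404−91.1133)/(129.3600−70.5600) = 0.0362. V = [p*·93.2404 + (1−p*)·91.1133]/1.13 = 81.9175. B = V − Δ·S = 78.3724.
Check: Δ(0,0)·S0 + B(0,0) = 81.9175 = V0.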